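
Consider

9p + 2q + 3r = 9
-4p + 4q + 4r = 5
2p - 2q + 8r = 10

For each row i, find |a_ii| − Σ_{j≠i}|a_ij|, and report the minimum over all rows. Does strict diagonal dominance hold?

row 1: |9| − (2+3) = 4
row 2: |4| − (4+4) = -4
row 3: |8| − (2+2) = 4
minimum over rows = -4 → not strictly diagonally dominant

-4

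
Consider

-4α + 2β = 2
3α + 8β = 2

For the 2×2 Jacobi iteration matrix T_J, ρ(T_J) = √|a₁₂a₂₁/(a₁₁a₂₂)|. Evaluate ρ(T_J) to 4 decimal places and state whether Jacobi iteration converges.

0.4330

a₁₂a₂₁/(a₁₁a₂₂) = (2)·(3) / ((-4)·(8)) = -0.187500
ρ = √|-0.187500| = √0.187500 = 0.4330
ρ < 1, so Jacobi converges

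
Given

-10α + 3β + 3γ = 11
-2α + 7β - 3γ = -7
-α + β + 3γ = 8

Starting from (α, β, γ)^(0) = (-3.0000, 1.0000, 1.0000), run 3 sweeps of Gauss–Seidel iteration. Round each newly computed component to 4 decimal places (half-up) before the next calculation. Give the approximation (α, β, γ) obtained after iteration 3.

Iteration 1:
  α = (11 - (3)·1.0000 - (3)·1.0000) / (-10) = -0.5000
  β = (-7 - (-2)·-0.5000 - (-3)·1.0000) / (7) = -0.7143
  γ = (8 - (-1)·-0.5000 - (1)·-0.7143) / (3) = 2.7381
Iteration 2:
  α = (11 - (3)·-0.7143 - (3)·2.7381) / (-10) = -0.4929
  β = (-7 - (-2)·-0.4929 - (-3)·2.7381) / (7) = 0.0326
  γ = (8 - (-1)·-0.4929 - (1)·0.0326) / (3) = 2.4915
Iteration 3:
  α = (11 - (3)·0.0326 - (3)·2.4915) / (-10) = -0.3428
  β = (-7 - (-2)·-0.3428 - (-3)·2.4915) / (7) = -0.0302
  γ = (8 - (-1)·-0.3428 - (1)·-0.0302) / (3) = 2.5625

(-0.3428, -0.0302, 2.5625)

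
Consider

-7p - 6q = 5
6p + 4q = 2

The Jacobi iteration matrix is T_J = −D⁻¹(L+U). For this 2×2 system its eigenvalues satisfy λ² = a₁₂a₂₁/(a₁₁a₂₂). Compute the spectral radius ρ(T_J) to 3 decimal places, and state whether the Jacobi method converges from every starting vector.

1.134

a₁₂a₂₁/(a₁₁a₂₂) = (-6)·(6) / ((-7)·(4)) = 1.285714
ρ = √|1.285714| = √1.285714 = 1.134
ρ > 1, so Jacobi diverges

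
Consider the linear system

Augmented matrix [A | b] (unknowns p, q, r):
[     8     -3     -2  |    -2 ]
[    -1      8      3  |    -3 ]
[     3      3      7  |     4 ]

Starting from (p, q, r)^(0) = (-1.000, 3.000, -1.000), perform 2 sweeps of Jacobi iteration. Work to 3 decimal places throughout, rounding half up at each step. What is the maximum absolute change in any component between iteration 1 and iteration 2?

0.993

Iteration 1:
  p = (-2 - (-3)·3.000 - (-2)·-1.000) / (8) = 0.625
  q = (-3 - (-1)·-1.000 - (3)·-1.000) / (8) = -0.125
  r = (4 - (3)·-1.000 - (3)·3.000) / (7) = -0.286
Iteration 2:
  p = (-2 - (-3)·-0.125 - (-2)·-0.286) / (8) = -0.368
  q = (-3 - (-1)·0.625 - (3)·-0.286) / (8) = -0.190
  r = (4 - (3)·0.625 - (3)·-0.125) / (7) = 0.357
Change: (-0.993, -0.065, 0.643) → max |·| = 0.993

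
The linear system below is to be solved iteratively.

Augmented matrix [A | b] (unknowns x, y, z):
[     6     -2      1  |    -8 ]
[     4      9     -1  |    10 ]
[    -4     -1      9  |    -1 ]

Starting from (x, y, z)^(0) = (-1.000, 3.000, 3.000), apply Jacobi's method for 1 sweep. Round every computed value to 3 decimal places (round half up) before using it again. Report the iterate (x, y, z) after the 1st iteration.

Iteration 1:
  x = (-8 - (-2)·3.000 - (1)·3.000) / (6) = -0.833
  y = (10 - (4)·-1.000 - (-1)·3.000) / (9) = 1.889
  z = (-1 - (-4)·-1.000 - (-1)·3.000) / (9) = -0.222

(-0.833, 1.889, -0.222)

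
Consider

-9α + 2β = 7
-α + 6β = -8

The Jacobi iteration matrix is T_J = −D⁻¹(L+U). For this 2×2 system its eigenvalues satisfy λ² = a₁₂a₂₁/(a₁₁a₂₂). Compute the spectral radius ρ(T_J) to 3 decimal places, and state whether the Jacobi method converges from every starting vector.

a₁₂a₂₁/(a₁₁a₂₂) = (2)·(-1) / ((-9)·(6)) = 0.037037
ρ = √|0.037037| = √0.037037 = 0.192
ρ < 1, so Jacobi converges

0.192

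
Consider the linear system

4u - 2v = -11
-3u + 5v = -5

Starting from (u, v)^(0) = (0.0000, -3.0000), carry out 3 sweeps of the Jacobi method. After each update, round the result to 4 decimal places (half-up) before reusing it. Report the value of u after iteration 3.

-4.5250

Iteration 1:
  u = (-11 - (-2)·-3.0000) / (4) = -4.2500
  v = (-5 - (-3)·0.0000) / (5) = -1.0000
Iteration 2:
  u = (-11 - (-2)·-1.0000) / (4) = -3.2500
  v = (-5 - (-3)·-4.2500) / (5) = -3.5500
Iteration 3:
  u = (-11 - (-2)·-3.5500) / (4) = -4.5250
  v = (-5 - (-3)·-3.2500) / (5) = -2.9500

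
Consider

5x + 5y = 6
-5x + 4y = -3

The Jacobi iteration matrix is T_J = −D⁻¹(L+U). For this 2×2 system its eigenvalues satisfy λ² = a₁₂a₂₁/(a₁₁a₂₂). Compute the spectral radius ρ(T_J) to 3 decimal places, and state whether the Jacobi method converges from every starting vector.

1.118

a₁₂a₂₁/(a₁₁a₂₂) = (5)·(-5) / ((5)·(4)) = -1.250000
ρ = √|-1.250000| = √1.250000 = 1.118
ρ > 1, so Jacobi diverges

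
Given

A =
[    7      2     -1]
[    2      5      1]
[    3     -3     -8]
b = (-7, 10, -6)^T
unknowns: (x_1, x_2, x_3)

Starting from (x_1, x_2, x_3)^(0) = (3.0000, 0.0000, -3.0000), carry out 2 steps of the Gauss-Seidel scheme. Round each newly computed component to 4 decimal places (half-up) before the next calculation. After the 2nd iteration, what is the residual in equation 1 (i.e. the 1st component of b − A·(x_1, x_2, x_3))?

Iteration 1:
  x_1 = (-7 - (2)·0.0000 - (-1)·-3.0000) / (7) = -1.4286
  x_2 = (10 - (2)·-1.4286 - (1)·-3.0000) / (5) = 3.1714
  x_3 = (-6 - (3)·-1.4286 - (-3)·3.1714) / (-8) = -0.9750
Iteration 2:
  x_1 = (-7 - (2)·3.1714 - (-1)·-0.9750) / (7) = -2.0454
  x_2 = (10 - (2)·-2.0454 - (1)·-0.9750) / (5) = 3.0132
  x_3 = (-6 - (3)·-2.0454 - (-3)·3.0132) / (-8) = -1.1470
Residual b − A·x = (0.1444, 0.1718, -0.0002)

0.1444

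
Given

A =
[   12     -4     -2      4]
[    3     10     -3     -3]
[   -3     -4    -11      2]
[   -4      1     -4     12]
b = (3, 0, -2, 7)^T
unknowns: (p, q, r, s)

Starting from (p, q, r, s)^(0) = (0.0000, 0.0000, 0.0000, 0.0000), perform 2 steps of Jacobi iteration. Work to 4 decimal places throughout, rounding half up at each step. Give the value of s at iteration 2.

0.7273

Iteration 1:
  p = (3 - (-4)·0.0000 - (-2)·0.0000 - (4)·0.0000) / (12) = 0.2500
  q = (0 - (3)·0.0000 - (-3)·0.0000 - (-3)·0.0000) / (10) = 0.0000
  r = (-2 - (-3)·0.0000 - (-4)·0.0000 - (2)·0.0000) / (-11) = 0.1818
  s = (7 - (-4)·0.0000 - (1)·0.0000 - (-4)·0.0000) / (12) = 0.5833
Iteration 2:
  p = (3 - (-4)·0.0000 - (-2)·0.1818 - (4)·0.5833) / (12) = 0.0859
  q = (0 - (3)·0.2500 - (-3)·0.1818 - (-3)·0.5833) / (10) = 0.1545
  r = (-2 - (-3)·0.2500 - (-4)·0.0000 - (2)·0.5833) / (-11) = 0.2197
  s = (7 - (-4)·0.2500 - (1)·0.0000 - (-4)·0.1818) / (12) = 0.7273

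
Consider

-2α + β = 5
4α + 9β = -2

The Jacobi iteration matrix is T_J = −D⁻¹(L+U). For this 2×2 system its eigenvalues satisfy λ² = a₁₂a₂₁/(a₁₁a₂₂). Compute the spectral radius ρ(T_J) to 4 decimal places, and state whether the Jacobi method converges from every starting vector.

a₁₂a₂₁/(a₁₁a₂₂) = (1)·(4) / ((-2)·(9)) = -0.222222
ρ = √|-0.222222| = √0.222222 = 0.4714
ρ < 1, so Jacobi converges

0.4714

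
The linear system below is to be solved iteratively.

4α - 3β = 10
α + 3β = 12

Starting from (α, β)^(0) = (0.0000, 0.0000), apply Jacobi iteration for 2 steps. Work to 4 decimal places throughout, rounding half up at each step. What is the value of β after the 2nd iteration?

Iteration 1:
  α = (10 - (-3)·0.0000) / (4) = 2.5000
  β = (12 - (1)·0.0000) / (3) = 4.0000
Iteration 2:
  α = (10 - (-3)·4.0000) / (4) = 5.5000
  β = (12 - (1)·2.5000) / (3) = 3.1667

3.1667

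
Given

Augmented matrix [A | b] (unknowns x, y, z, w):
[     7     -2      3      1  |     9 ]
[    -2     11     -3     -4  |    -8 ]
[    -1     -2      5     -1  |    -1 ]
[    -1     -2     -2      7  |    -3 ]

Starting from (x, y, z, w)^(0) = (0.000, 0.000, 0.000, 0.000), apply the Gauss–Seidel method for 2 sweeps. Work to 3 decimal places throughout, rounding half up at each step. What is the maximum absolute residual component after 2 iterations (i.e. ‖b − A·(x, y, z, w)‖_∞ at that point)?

Iteration 1:
  x = (9 - (-2)·0.000 - (3)·0.000 - (1)·0.000) / (7) = 1.286
  y = (-8 - (-2)·1.286 - (-3)·0.000 - (-4)·0.000) / (11) = -0.493
  z = (-1 - (-1)·1.286 - (-2)·-0.493 - (-1)·0.000) / (5) = -0.140
  w = (-3 - (-1)·1.286 - (-2)·-0.493 - (-2)·-0.140) / (7) = -0.426
Iteration 2:
  x = (9 - (-2)·-0.493 - (3)·-0.140 - (1)·-0.426) / (7) = 1.266
  y = (-8 - (-2)·1.266 - (-3)·-0.140 - (-4)·-0.426) / (11) = -0.690
  z = (-1 - (-1)·1.266 - (-2)·-0.690 - (-1)·-0.426) / (5) = -0.308
  w = (-3 - (-1)·1.266 - (-2)·-0.690 - (-2)·-0.308) / (7) = -0.533
Residual b − A·x = (0.215, -0.934, -0.107, 0.001); ∞-norm = 0.934

0.934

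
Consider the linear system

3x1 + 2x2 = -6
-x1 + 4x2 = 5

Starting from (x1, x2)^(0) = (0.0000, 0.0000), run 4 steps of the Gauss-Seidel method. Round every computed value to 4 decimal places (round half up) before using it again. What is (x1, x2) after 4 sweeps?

Iteration 1:
  x1 = (-6 - (2)·0.0000) / (3) = -2.0000
  x2 = (5 - (-1)·-2.0000) / (4) = 0.7500
Iteration 2:
  x1 = (-6 - (2)·0.7500) / (3) = -2.5000
  x2 = (5 - (-1)·-2.5000) / (4) = 0.6250
Iteration 3:
  x1 = (-6 - (2)·0.6250) / (3) = -2.4167
  x2 = (5 - (-1)·-2.4167) / (4) = 0.6458
Iteration 4:
  x1 = (-6 - (2)·0.6458) / (3) = -2.4305
  x2 = (5 - (-1)·-2.4305) / (4) = 0.6424

(-2.4305, 0.6424)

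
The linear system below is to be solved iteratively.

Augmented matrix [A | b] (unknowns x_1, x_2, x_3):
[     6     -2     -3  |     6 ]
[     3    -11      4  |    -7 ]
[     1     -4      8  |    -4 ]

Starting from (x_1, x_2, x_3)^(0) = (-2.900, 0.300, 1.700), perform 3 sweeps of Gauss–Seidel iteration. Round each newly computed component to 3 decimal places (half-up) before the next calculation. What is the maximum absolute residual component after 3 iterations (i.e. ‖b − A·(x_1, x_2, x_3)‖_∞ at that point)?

Iteration 1:
  x_1 = (6 - (-2)·0.300 - (-3)·1.700) / (6) = 1.950
  x_2 = (-7 - (3)·1.950 - (4)·1.700) / (-11) = 1.786
  x_3 = (-4 - (1)·1.950 - (-4)·1.786) / (8) = 0.149
Iteration 2:
  x_1 = (6 - (-2)·1.786 - (-3)·0.149) / (6) = 1.670
  x_2 = (-7 - (3)·1.670 - (4)·0.149) / (-11) = 1.146
  x_3 = (-4 - (1)·1.670 - (-4)·1.146) / (8) = -0.136
Iteration 3:
  x_1 = (6 - (-2)·1.146 - (-3)·-0.136) / (6) = 1.314
  x_2 = (-7 - (3)·1.314 - (4)·-0.136) / (-11) = 0.945
  x_3 = (-4 - (1)·1.314 - (-4)·0.945) / (8) = -0.192
Residual b − A·x = (-0.570, 0.221, 0.002); ∞-norm = 0.570

0.570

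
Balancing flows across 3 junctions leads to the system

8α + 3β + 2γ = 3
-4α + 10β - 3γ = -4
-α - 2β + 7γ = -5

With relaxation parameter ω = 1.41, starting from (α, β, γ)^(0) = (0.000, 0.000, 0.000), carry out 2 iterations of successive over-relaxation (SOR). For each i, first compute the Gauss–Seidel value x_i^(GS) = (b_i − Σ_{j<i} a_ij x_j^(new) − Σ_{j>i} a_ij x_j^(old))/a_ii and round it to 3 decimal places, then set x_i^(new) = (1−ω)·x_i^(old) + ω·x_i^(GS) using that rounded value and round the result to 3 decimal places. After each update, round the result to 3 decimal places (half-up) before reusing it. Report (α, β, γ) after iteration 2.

(0.807, -0.426, -0.604)

Iteration 1:
  α: GS value = (3 - (3)·0.000 - (2)·0.000) / (8) = 0.375;  α ← (1−ω)·0.000 + ω·0.375 = 0.529
  β: GS value = (-4 - (-4)·0.529 - (-3)·0.000) / (10) = -0.188;  β ← (1−ω)·0.000 + ω·-0.188 = -0.265
  γ: GS value = (-5 - (-1)·0.529 - (-2)·-0.265) / (7) = -0.714;  γ ← (1−ω)·0.000 + ω·-0.714 = -1.007
Iteration 2:
  α: GS value = (3 - (3)·-0.265 - (2)·-1.007) / (8) = 0.726;  α ← (1−ω)·0.529 + ω·0.726 = 0.807
  β: GS value = (-4 - (-4)·0.807 - (-3)·-1.007) / (10) = -0.379;  β ← (1−ω)·-0.265 + ω·-0.379 = -0.426
  γ: GS value = (-5 - (-1)·0.807 - (-2)·-0.426) / (7) = -0.721;  γ ← (1−ω)·-1.007 + ω·-0.721 = -0.604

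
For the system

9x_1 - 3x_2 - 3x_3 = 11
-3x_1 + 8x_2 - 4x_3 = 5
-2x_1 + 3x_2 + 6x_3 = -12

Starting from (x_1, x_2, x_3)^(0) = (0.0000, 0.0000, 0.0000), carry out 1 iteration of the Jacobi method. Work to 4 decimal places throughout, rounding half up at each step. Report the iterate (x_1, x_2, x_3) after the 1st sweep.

(1.2222, 0.6250, -2.0000)

Iteration 1:
  x_1 = (11 - (-3)·0.0000 - (-3)·0.0000) / (9) = 1.2222
  x_2 = (5 - (-3)·0.0000 - (-4)·0.0000) / (8) = 0.6250
  x_3 = (-12 - (-2)·0.0000 - (3)·0.0000) / (6) = -2.0000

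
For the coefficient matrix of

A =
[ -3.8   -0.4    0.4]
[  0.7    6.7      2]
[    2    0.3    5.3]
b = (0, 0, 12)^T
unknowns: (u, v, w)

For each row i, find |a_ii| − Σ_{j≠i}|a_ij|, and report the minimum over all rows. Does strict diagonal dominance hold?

row 1: |-3.8| − (0.4+0.4) = 3
row 2: |6.7| − (0.7+2) = 4
row 3: |5.3| − (2+0.3) = 3
minimum over rows = 3 → strictly diagonally dominant (convergence guaranteed)

3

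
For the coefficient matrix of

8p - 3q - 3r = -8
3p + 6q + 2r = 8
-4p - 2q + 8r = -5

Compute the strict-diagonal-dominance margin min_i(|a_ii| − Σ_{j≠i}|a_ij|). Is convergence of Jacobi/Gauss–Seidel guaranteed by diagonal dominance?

1

row 1: |8| − (3+3) = 2
row 2: |6| − (3+2) = 1
row 3: |8| − (4+2) = 2
minimum over rows = 1 → strictly diagonally dominant (convergence guaranteed)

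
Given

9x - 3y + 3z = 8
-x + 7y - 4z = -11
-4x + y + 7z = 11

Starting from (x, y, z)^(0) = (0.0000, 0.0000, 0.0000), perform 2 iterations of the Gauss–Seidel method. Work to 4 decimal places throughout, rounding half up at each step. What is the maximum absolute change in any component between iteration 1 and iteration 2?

1.2434

Iteration 1:
  x = (8 - (-3)·0.0000 - (3)·0.0000) / (9) = 0.8889
  y = (-11 - (-1)·0.8889 - (-4)·0.0000) / (7) = -1.4444
  z = (11 - (-4)·0.8889 - (1)·-1.4444) / (7) = 2.2857
Iteration 2:
  x = (8 - (-3)·-1.4444 - (3)·2.2857) / (9) = -0.3545
  y = (-11 - (-1)·-0.3545 - (-4)·2.2857) / (7) = -0.3160
  z = (11 - (-4)·-0.3545 - (1)·-0.3160) / (7) = 1.4140
Change: (-1.2434, 1.1284, -0.8717) → max |·| = 1.2434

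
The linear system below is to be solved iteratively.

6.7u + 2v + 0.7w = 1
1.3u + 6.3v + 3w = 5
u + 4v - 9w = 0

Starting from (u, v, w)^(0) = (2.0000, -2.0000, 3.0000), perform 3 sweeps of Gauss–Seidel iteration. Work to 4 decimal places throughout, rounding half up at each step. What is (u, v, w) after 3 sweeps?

Iteration 1:
  u = (1 - (2)·-2.0000 - (0.7)·3.0000) / (6.7) = 0.4328
  v = (5 - (1.3)·0.4328 - (3)·3.0000) / (6.3) = -0.7242
  w = (0 - (1)·0.4328 - (4)·-0.7242) / (-9) = -0.2738
Iteration 2:
  u = (1 - (2)·-0.7242 - (0.7)·-0.2738) / (6.7) = 0.3940
  v = (5 - (1.3)·0.3940 - (3)·-0.2738) / (6.3) = 0.8427
  w = (0 - (1)·0.3940 - (4)·0.8427) / (-9) = 0.4183
Iteration 3:
  u = (1 - (2)·0.8427 - (0.7)·0.4183) / (6.7) = -0.1460
  v = (5 - (1.3)·-0.1460 - (3)·0.4183) / (6.3) = 0.6246
  w = (0 - (1)·-0.1460 - (4)·0.6246) / (-9) = 0.2614

(-0.1460, 0.6246, 0.2614)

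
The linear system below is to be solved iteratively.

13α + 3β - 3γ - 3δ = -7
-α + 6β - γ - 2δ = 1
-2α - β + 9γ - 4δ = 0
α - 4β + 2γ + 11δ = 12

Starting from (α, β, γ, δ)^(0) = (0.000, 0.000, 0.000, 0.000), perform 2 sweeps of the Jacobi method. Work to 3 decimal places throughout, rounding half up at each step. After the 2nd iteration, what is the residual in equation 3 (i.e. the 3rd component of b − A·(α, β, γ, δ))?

1.139

Iteration 1:
  α = (-7 - (3)·0.000 - (-3)·0.000 - (-3)·0.000) / (13) = -0.538
  β = (1 - (-1)·0.000 - (-1)·0.000 - (-2)·0.000) / (6) = 0.167
  γ = (0 - (-2)·0.000 - (-1)·0.000 - (-4)·0.000) / (9) = 0.000
  δ = (12 - (1)·0.000 - (-4)·0.000 - (2)·0.000) / (11) = 1.091
Iteration 2:
  α = (-7 - (3)·0.167 - (-3)·0.000 - (-3)·1.091) / (13) = -0.325
  β = (1 - (-1)·-0.538 - (-1)·0.000 - (-2)·1.091) / (6) = 0.441
  γ = (0 - (-2)·-0.538 - (-1)·0.167 - (-4)·1.091) / (9) = 0.384
  δ = (12 - (1)·-0.538 - (-4)·0.167 - (2)·0.000) / (11) = 1.201
Residual b − A·x = (0.657, 0.815, 1.139, 0.110)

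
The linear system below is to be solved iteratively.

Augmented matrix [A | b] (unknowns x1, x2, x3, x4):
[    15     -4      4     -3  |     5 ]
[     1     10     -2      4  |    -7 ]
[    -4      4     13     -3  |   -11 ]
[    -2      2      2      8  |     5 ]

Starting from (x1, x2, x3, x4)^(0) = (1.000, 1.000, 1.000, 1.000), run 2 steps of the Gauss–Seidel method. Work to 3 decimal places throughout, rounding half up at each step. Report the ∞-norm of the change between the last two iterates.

0.226

Iteration 1:
  x1 = (5 - (-4)·1.000 - (4)·1.000 - (-3)·1.000) / (15) = 0.533
  x2 = (-7 - (1)·0.533 - (-2)·1.000 - (4)·1.000) / (10) = -0.953
  x3 = (-11 - (-4)·0.533 - (4)·-0.953 - (-3)·1.000) / (13) = -0.158
  x4 = (5 - (-2)·0.533 - (2)·-0.953 - (2)·-0.158) / (8) = 1.036
Iteration 2:
  x1 = (5 - (-4)·-0.953 - (4)·-0.158 - (-3)·1.036) / (15) = 0.329
  x2 = (-7 - (1)·0.329 - (-2)·-0.158 - (4)·1.036) / (10) = -1.179
  x3 = (-11 - (-4)·0.329 - (4)·-1.179 - (-3)·1.036) / (13) = -0.143
  x4 = (5 - (-2)·0.329 - (2)·-1.179 - (2)·-0.143) / (8) = 1.038
Change: (-0.204, -0.226, 0.015, 0.002) → max |·| = 0.226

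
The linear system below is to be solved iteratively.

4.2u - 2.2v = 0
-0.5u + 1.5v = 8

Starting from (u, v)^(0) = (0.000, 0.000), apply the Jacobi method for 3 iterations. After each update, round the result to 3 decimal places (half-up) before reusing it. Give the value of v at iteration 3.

6.264

Iteration 1:
  u = (0 - (-2.2)·0.000) / (4.2) = 0.000
  v = (8 - (-0.5)·0.000) / (1.5) = 5.333
Iteration 2:
  u = (0 - (-2.2)·5.333) / (4.2) = 2.793
  v = (8 - (-0.5)·0.000) / (1.5) = 5.333
Iteration 3:
  u = (0 - (-2.2)·5.333) / (4.2) = 2.793
  v = (8 - (-0.5)·2.793) / (1.5) = 6.264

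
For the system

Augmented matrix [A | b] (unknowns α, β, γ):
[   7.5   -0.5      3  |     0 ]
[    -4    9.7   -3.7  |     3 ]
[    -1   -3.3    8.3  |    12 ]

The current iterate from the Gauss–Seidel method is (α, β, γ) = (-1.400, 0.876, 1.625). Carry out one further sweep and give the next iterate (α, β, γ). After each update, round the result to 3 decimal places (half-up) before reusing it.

(-0.592, 0.685, 1.647)

One sweep:
  α = (0 - (-0.5)·0.876 - (3)·1.625) / (7.5) = -0.592
  β = (3 - (-4)·-0.592 - (-3.7)·1.625) / (9.7) = 0.685
  γ = (12 - (-1)·-0.592 - (-3.3)·0.685) / (8.3) = 1.647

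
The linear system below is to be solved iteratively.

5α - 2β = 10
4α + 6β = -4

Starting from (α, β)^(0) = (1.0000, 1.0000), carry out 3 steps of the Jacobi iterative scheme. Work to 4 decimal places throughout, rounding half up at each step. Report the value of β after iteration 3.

Iteration 1:
  α = (10 - (-2)·1.0000) / (5) = 2.4000
  β = (-4 - (4)·1.0000) / (6) = -1.3333
Iteration 2:
  α = (10 - (-2)·-1.3333) / (5) = 1.4667
  β = (-4 - (4)·2.4000) / (6) = -2.2667
Iteration 3:
  α = (10 - (-2)·-2.2667) / (5) = 1.0933
  β = (-4 - (4)·1.4667) / (6) = -1.6445

-1.6445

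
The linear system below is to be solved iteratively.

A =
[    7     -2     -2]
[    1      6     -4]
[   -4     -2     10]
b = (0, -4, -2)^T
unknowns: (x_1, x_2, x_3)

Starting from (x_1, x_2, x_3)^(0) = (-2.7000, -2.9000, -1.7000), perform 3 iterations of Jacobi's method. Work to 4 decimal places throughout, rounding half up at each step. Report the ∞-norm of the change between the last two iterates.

0.5100

Iteration 1:
  x_1 = (0 - (-2)·-2.9000 - (-2)·-1.7000) / (7) = -1.3143
  x_2 = (-4 - (1)·-2.7000 - (-4)·-1.7000) / (6) = -1.3500
  x_3 = (-2 - (-4)·-2.7000 - (-2)·-2.9000) / (10) = -1.8600
Iteration 2:
  x_1 = (0 - (-2)·-1.3500 - (-2)·-1.8600) / (7) = -0.9171
  x_2 = (-4 - (1)·-1.3143 - (-4)·-1.8600) / (6) = -1.6876
  x_3 = (-2 - (-4)·-1.3143 - (-2)·-1.3500) / (10) = -0.9957
Iteration 3:
  x_1 = (0 - (-2)·-1.6876 - (-2)·-0.9957) / (7) = -0.7667
  x_2 = (-4 - (1)·-0.9171 - (-4)·-0.9957) / (6) = -1.1776
  x_3 = (-2 - (-4)·-0.9171 - (-2)·-1.6876) / (10) = -0.9044
Change: (0.1504, 0.5100, 0.0913) → max |·| = 0.5100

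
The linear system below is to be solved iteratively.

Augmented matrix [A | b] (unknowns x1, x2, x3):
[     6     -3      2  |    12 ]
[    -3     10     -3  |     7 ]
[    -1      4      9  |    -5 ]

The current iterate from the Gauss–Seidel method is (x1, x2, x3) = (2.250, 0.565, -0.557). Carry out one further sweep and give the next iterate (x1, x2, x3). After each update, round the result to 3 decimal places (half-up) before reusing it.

(2.468, 1.273, -0.847)

One sweep:
  x1 = (12 - (-3)·0.565 - (2)·-0.557) / (6) = 2.468
  x2 = (7 - (-3)·2.468 - (-3)·-0.557) / (10) = 1.273
  x3 = (-5 - (-1)·2.468 - (4)·1.273) / (9) = -0.847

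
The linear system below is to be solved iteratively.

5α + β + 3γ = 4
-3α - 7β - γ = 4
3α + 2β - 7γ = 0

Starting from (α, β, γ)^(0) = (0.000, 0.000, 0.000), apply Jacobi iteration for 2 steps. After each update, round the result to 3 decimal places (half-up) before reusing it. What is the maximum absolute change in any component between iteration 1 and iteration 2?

0.343

Iteration 1:
  α = (4 - (1)·0.000 - (3)·0.000) / (5) = 0.800
  β = (4 - (-3)·0.000 - (-1)·0.000) / (-7) = -0.571
  γ = (0 - (3)·0.000 - (2)·0.000) / (-7) = 0.000
Iteration 2:
  α = (4 - (1)·-0.571 - (3)·0.000) / (5) = 0.914
  β = (4 - (-3)·0.800 - (-1)·0.000) / (-7) = -0.914
  γ = (0 - (3)·0.800 - (2)·-0.571) / (-7) = 0.180
Change: (0.114, -0.343, 0.180) → max |·| = 0.343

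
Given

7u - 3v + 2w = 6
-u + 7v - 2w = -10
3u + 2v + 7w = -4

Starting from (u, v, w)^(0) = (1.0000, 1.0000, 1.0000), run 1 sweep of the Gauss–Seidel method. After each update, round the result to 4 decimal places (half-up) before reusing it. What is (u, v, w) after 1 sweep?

Iteration 1:
  u = (6 - (-3)·1.0000 - (2)·1.0000) / (7) = 1.0000
  v = (-10 - (-1)·1.0000 - (-2)·1.0000) / (7) = -1.0000
  w = (-4 - (3)·1.0000 - (2)·-1.0000) / (7) = -0.7143

(1.0000, -1.0000, -0.7143)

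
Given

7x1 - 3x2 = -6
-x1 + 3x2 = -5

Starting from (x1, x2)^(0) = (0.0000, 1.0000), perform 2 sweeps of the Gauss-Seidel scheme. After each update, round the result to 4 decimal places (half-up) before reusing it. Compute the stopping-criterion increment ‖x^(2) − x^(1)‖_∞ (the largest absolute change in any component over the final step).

1.2040

Iteration 1:
  x1 = (-6 - (-3)·1.0000) / (7) = -0.4286
  x2 = (-5 - (-1)·-0.4286) / (3) = -1.8095
Iteration 2:
  x1 = (-6 - (-3)·-1.8095) / (7) = -1.6326
  x2 = (-5 - (-1)·-1.6326) / (3) = -2.2109
Change: (-1.2040, -0.4014) → max |·| = 1.2040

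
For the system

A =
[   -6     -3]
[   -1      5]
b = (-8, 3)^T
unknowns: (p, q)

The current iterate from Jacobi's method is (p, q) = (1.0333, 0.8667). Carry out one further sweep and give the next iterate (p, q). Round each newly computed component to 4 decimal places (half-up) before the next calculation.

(0.9000, 0.8067)

One sweep:
  p = (-8 - (-3)·0.8667) / (-6) = 0.9000
  q = (3 - (-1)·1.0333) / (5) = 0.8067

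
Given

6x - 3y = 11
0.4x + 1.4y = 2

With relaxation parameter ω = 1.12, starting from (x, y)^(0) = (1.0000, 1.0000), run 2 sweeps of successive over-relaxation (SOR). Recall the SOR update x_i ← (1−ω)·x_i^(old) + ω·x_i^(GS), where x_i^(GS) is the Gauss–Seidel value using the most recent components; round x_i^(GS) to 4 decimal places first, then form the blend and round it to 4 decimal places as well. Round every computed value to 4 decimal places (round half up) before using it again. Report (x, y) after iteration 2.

Iteration 1:
  x: GS value = (11 - (-3)·1.0000) / (6) = 2.3333;  x ← (1−ω)·1.0000 + ω·2.3333 = 2.4933
  y: GS value = (2 - (0.4)·2.4933) / (1.4) = 0.7162;  y ← (1−ω)·1.0000 + ω·0.7162 = 0.6821
Iteration 2:
  x: GS value = (11 - (-3)·0.6821) / (6) = 2.1744;  x ← (1−ω)·2.4933 + ω·2.1744 = 2.1361
  y: GS value = (2 - (0.4)·2.1361) / (1.4) = 0.8183;  y ← (1−ω)·0.6821 + ω·0.8183 = 0.8346

(2.1361, 0.8346)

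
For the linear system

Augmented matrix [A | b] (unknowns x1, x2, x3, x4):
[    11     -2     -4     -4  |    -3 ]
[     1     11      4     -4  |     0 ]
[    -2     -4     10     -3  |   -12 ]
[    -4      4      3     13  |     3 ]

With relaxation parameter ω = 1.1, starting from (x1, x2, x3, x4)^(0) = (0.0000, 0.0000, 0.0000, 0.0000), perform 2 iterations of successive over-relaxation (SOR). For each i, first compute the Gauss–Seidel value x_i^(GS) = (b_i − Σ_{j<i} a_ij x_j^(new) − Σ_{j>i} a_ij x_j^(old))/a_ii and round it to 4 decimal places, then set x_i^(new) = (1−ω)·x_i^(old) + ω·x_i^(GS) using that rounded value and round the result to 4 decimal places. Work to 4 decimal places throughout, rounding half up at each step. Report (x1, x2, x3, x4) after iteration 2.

(-0.6169, 0.8041, -0.8028, -0.0724)

Iteration 1:
  x1: GS value = (-3 - (-2)·0.0000 - (-4)·0.0000 - (-4)·0.0000) / (11) = -0.2727;  x1 ← (1−ω)·0.0000 + ω·-0.2727 = -0.3000
  x2: GS value = (0 - (1)·-0.3000 - (4)·0.0000 - (-4)·0.0000) / (11) = 0.0273;  x2 ← (1−ω)·0.0000 + ω·0.0273 = 0.0300
  x3: GS value = (-12 - (-2)·-0.3000 - (-4)·0.0300 - (-3)·0.0000) / (10) = -1.2480;  x3 ← (1−ω)·0.0000 + ω·-1.2480 = -1.3728
  x4: GS value = (3 - (-4)·-0.3000 - (4)·0.0300 - (3)·-1.3728) / (13) = 0.4460;  x4 ← (1−ω)·0.0000 + ω·0.4460 = 0.4906
Iteration 2:
  x1: GS value = (-3 - (-2)·0.0300 - (-4)·-1.3728 - (-4)·0.4906) / (11) = -0.5881;  x1 ← (1−ω)·-0.3000 + ω·-0.5881 = -0.6169
  x2: GS value = (0 - (1)·-0.6169 - (4)·-1.3728 - (-4)·0.4906) / (11) = 0.7337;  x2 ← (1−ω)·0.0300 + ω·0.7337 = 0.8041
  x3: GS value = (-12 - (-2)·-0.6169 - (-4)·0.8041 - (-3)·0.4906) / (10) = -0.8546;  x3 ← (1−ω)·-1.3728 + ω·-0.8546 = -0.8028
  x4: GS value = (3 - (-4)·-0.6169 - (4)·0.8041 - (3)·-0.8028) / (13) = -0.0212;  x4 ← (1−ω)·0.4906 + ω·-0.0212 = -0.0724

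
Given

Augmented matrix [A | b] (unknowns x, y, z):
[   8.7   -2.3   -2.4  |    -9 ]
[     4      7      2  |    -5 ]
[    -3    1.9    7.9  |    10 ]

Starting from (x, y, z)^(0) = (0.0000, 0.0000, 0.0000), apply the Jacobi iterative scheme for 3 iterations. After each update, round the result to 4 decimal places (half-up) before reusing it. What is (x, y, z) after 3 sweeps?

(-0.8744, -0.5133, 1.0505)

Iteration 1:
  x = (-9 - (-2.3)·0.0000 - (-2.4)·0.0000) / (8.7) = -1.0345
  y = (-5 - (4)·0.0000 - (2)·0.0000) / (7) = -0.7143
  z = (10 - (-3)·0.0000 - (1.9)·0.0000) / (7.9) = 1.2658
Iteration 2:
  x = (-9 - (-2.3)·-0.7143 - (-2.4)·1.2658) / (8.7) = -0.8741
  y = (-5 - (4)·-1.0345 - (2)·1.2658) / (7) = -0.4848
  z = (10 - (-3)·-1.0345 - (1.9)·-0.7143) / (7.9) = 1.0448
Iteration 3:
  x = (-9 - (-2.3)·-0.4848 - (-2.4)·1.0448) / (8.7) = -0.8744
  y = (-5 - (4)·-0.8741 - (2)·1.0448) / (7) = -0.5133
  z = (10 - (-3)·-0.8741 - (1.9)·-0.4848) / (7.9) = 1.0505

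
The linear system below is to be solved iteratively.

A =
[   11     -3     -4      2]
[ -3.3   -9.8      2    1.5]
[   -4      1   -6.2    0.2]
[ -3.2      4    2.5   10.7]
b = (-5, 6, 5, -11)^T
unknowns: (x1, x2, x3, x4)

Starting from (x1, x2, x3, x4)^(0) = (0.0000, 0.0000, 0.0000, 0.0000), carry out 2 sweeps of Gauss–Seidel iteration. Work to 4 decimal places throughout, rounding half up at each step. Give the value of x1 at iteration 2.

Iteration 1:
  x1 = (-5 - (-3)·0.0000 - (-4)·0.0000 - (2)·0.0000) / (11) = -0.4545
  x2 = (6 - (-3.3)·-0.4545 - (2)·0.0000 - (1.5)·0.0000) / (-9.8) = -0.4592
  x3 = (5 - (-4)·-0.4545 - (1)·-0.4592 - (0.2)·0.0000) / (-6.2) = -0.5873
  x4 = (-11 - (-3.2)·-0.4545 - (4)·-0.4592 - (2.5)·-0.5873) / (10.7) = -0.8551
Iteration 2:
  x1 = (-5 - (-3)·-0.4592 - (-4)·-0.5873 - (2)·-0.8551) / (11) = -0.6379
  x2 = (6 - (-3.3)·-0.6379 - (2)·-0.5873 - (1.5)·-0.8551) / (-9.8) = -0.6482
  x3 = (5 - (-4)·-0.6379 - (1)·-0.6482 - (0.2)·-0.8551) / (-6.2) = -0.5270
  x4 = (-11 - (-3.2)·-0.6379 - (4)·-0.6482 - (2.5)·-0.5270) / (10.7) = -0.8534

-0.6379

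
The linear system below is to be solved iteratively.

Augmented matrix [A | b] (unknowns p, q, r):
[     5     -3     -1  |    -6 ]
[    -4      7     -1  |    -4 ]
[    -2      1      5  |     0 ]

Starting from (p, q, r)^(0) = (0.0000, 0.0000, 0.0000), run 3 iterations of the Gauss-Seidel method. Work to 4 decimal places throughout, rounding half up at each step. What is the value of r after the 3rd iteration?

Iteration 1:
  p = (-6 - (-3)·0.0000 - (-1)·0.0000) / (5) = -1.2000
  q = (-4 - (-4)·-1.2000 - (-1)·0.0000) / (7) = -1.2571
  r = (0 - (-2)·-1.2000 - (1)·-1.2571) / (5) = -0.2286
Iteration 2:
  p = (-6 - (-3)·-1.2571 - (-1)·-0.2286) / (5) = -2.0000
  q = (-4 - (-4)·-2.0000 - (-1)·-0.2286) / (7) = -1.7469
  r = (0 - (-2)·-2.0000 - (1)·-1.7469) / (5) = -0.4506
Iteration 3:
  p = (-6 - (-3)·-1.7469 - (-1)·-0.4506) / (5) = -2.3383
  q = (-4 - (-4)·-2.3383 - (-1)·-0.4506) / (7) = -1.9720
  r = (0 - (-2)·-2.3383 - (1)·-1.9720) / (5) = -0.5409

-0.5409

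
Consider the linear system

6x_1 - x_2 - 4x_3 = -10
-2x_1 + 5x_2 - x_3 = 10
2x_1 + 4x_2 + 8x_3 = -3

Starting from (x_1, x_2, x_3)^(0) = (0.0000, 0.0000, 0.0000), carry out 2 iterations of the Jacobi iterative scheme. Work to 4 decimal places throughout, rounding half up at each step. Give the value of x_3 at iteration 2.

-0.9583

Iteration 1:
  x_1 = (-10 - (-1)·0.0000 - (-4)·0.0000) / (6) = -1.6667
  x_2 = (10 - (-2)·0.0000 - (-1)·0.0000) / (5) = 2.0000
  x_3 = (-3 - (2)·0.0000 - (4)·0.0000) / (8) = -0.3750
Iteration 2:
  x_1 = (-10 - (-1)·2.0000 - (-4)·-0.3750) / (6) = -1.5833
  x_2 = (10 - (-2)·-1.6667 - (-1)·-0.3750) / (5) = 1.2583
  x_3 = (-3 - (2)·-1.6667 - (4)·2.0000) / (8) = -0.9583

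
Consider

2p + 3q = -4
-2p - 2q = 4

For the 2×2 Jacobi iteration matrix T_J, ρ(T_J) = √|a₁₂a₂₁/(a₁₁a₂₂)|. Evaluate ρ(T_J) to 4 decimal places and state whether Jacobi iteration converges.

a₁₂a₂₁/(a₁₁a₂₂) = (3)·(-2) / ((2)·(-2)) = 1.500000
ρ = √|1.500000| = √1.500000 = 1.2247
ρ > 1, so Jacobi diverges

1.2247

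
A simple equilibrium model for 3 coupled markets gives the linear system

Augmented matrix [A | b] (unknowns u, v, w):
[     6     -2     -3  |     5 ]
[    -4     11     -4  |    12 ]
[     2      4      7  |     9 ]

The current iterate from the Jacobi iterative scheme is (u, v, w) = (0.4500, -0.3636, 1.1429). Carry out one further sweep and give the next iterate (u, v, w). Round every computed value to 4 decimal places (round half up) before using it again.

One sweep:
  u = (5 - (-2)·-0.3636 - (-3)·1.1429) / (6) = 1.2836
  v = (12 - (-4)·0.4500 - (-4)·1.1429) / (11) = 1.6701
  w = (9 - (2)·0.4500 - (4)·-0.3636) / (7) = 1.3649

(1.2836, 1.6701, 1.3649)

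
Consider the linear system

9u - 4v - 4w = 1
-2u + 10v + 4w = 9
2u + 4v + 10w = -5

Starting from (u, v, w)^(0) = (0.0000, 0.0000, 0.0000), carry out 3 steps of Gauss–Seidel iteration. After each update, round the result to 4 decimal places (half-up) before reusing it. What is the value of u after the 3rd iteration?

0.2195

Iteration 1:
  u = (1 - (-4)·0.0000 - (-4)·0.0000) / (9) = 0.1111
  v = (9 - (-2)·0.1111 - (4)·0.0000) / (10) = 0.9222
  w = (-5 - (2)·0.1111 - (4)·0.9222) / (10) = -0.8911
Iteration 2:
  u = (1 - (-4)·0.9222 - (-4)·-0.8911) / (9) = 0.1249
  v = (9 - (-2)·0.1249 - (4)·-0.8911) / (10) = 1.2814
  w = (-5 - (2)·0.1249 - (4)·1.2814) / (10) = -1.0375
Iteration 3:
  u = (1 - (-4)·1.2814 - (-4)·-1.0375) / (9) = 0.2195
  v = (9 - (-2)·0.2195 - (4)·-1.0375) / (10) = 1.3589
  w = (-5 - (2)·0.2195 - (4)·1.3589) / (10) = -1.0875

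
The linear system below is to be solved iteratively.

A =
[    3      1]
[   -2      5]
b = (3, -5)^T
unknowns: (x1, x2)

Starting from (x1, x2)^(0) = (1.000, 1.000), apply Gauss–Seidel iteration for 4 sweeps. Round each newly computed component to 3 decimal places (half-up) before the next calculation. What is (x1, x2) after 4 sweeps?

(1.178, -0.529)

Iteration 1:
  x1 = (3 - (1)·1.000) / (3) = 0.667
  x2 = (-5 - (-2)·0.667) / (5) = -0.733
Iteration 2:
  x1 = (3 - (1)·-0.733) / (3) = 1.244
  x2 = (-5 - (-2)·1.244) / (5) = -0.502
Iteration 3:
  x1 = (3 - (1)·-0.502) / (3) = 1.167
  x2 = (-5 - (-2)·1.167) / (5) = -0.533
Iteration 4:
  x1 = (3 - (1)·-0.533) / (3) = 1.178
  x2 = (-5 - (-2)·1.178) / (5) = -0.529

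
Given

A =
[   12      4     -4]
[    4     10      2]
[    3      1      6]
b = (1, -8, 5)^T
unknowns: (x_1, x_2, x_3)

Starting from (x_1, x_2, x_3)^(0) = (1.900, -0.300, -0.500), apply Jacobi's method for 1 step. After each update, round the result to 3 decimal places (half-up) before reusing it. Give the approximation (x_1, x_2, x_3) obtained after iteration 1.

(0.017, -1.460, -0.067)

Iteration 1:
  x_1 = (1 - (4)·-0.300 - (-4)·-0.500) / (12) = 0.017
  x_2 = (-8 - (4)·1.900 - (2)·-0.500) / (10) = -1.460
  x_3 = (5 - (3)·1.900 - (1)·-0.300) / (6) = -0.067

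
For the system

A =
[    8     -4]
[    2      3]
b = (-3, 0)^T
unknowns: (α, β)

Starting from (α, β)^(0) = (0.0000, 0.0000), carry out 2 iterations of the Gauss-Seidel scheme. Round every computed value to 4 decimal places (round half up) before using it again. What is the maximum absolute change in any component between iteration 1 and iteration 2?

0.1250

Iteration 1:
  α = (-3 - (-4)·0.0000) / (8) = -0.3750
  β = (0 - (2)·-0.3750) / (3) = 0.2500
Iteration 2:
  α = (-3 - (-4)·0.2500) / (8) = -0.2500
  β = (0 - (2)·-0.2500) / (3) = 0.1667
Change: (0.1250, -0.0833) → max |·| = 0.1250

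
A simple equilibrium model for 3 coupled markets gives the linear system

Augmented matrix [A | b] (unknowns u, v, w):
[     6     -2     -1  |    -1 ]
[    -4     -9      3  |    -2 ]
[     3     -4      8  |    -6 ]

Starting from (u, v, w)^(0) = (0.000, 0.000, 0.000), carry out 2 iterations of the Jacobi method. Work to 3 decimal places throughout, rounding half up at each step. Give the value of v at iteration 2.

Iteration 1:
  u = (-1 - (-2)·0.000 - (-1)·0.000) / (6) = -0.167
  v = (-2 - (-4)·0.000 - (3)·0.000) / (-9) = 0.222
  w = (-6 - (3)·0.000 - (-4)·0.000) / (8) = -0.750
Iteration 2:
  u = (-1 - (-2)·0.222 - (-1)·-0.750) / (6) = -0.218
  v = (-2 - (-4)·-0.167 - (3)·-0.750) / (-9) = 0.046
  w = (-6 - (3)·-0.167 - (-4)·0.222) / (8) = -0.576

0.046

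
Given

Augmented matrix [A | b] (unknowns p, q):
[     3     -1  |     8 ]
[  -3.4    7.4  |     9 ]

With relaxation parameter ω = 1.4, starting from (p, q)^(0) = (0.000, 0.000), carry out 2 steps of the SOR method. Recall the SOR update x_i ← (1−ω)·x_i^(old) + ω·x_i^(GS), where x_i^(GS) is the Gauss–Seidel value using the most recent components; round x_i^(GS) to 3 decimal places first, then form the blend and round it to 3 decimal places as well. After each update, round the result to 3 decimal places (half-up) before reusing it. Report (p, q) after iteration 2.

(4.155, 2.733)

Iteration 1:
  p: GS value = (8 - (-1)·0.000) / (3) = 2.667;  p ← (1−ω)·0.000 + ω·2.667 = 3.734
  q: GS value = (9 - (-3.4)·3.734) / (7.4) = 2.932;  q ← (1−ω)·0.000 + ω·2.932 = 4.105
Iteration 2:
  p: GS value = (8 - (-1)·4.105) / (3) = 4.035;  p ← (1−ω)·3.734 + ω·4.035 = 4.155
  q: GS value = (9 - (-3.4)·4.155) / (7.4) = 3.125;  q ← (1−ω)·4.105 + ω·3.125 = 2.733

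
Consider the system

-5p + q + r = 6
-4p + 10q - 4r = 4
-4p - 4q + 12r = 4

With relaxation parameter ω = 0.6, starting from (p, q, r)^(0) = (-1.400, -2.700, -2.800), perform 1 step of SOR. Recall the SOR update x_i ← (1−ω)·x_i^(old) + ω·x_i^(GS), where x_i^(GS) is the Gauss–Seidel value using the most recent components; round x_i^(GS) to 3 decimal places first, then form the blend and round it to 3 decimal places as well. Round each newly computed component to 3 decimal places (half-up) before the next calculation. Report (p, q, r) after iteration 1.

Iteration 1:
  p: GS value = (6 - (1)·-2.700 - (1)·-2.800) / (-5) = -2.300;  p ← (1−ω)·-1.400 + ω·-2.300 = -1.940
  q: GS value = (4 - (-4)·-1.940 - (-4)·-2.800) / (10) = -1.496;  q ← (1−ω)·-2.700 + ω·-1.496 = -1.978
  r: GS value = (4 - (-4)·-1.940 - (-4)·-1.978) / (12) = -0.973;  r ← (1−ω)·-2.800 + ω·-0.973 = -1.704

(-1.940, -1.978, -1.704)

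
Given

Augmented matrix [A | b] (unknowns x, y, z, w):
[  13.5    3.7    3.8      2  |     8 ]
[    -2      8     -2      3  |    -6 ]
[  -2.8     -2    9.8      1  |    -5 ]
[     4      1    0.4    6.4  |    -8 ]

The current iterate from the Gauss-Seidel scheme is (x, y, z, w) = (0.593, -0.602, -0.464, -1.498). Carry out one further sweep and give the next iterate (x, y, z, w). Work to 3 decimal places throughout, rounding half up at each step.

(1.110, -0.027, -0.046, -1.937)

One sweep:
  x = (8 - (3.7)·-0.602 - (3.8)·-0.464 - (2)·-1.498) / (13.5) = 1.110
  y = (-6 - (-2)·1.110 - (-2)·-0.464 - (3)·-1.498) / (8) = -0.027
  z = (-5 - (-2.8)·1.110 - (-2)·-0.027 - (1)·-1.498) / (9.8) = -0.046
  w = (-8 - (4)·1.110 - (1)·-0.027 - (0.4)·-0.046) / (6.4) = -1.937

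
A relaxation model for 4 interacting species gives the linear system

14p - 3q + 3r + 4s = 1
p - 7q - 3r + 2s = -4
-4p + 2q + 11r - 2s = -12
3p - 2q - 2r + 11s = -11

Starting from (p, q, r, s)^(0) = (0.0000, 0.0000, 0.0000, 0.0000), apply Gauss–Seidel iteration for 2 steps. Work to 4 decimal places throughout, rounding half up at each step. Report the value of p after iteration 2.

0.7688

Iteration 1:
  p = (1 - (-3)·0.0000 - (3)·0.0000 - (4)·0.0000) / (14) = 0.0714
  q = (-4 - (1)·0.0714 - (-3)·0.0000 - (2)·0.0000) / (-7) = 0.5816
  r = (-12 - (-4)·0.0714 - (2)·0.5816 - (-2)·0.0000) / (11) = -1.1707
  s = (-11 - (3)·0.0714 - (-2)·0.5816 - (-2)·-1.1707) / (11) = -1.1266
Iteration 2:
  p = (1 - (-3)·0.5816 - (3)·-1.1707 - (4)·-1.1266) / (14) = 0.7688
  q = (-4 - (1)·0.7688 - (-3)·-1.1707 - (2)·-1.1266) / (-7) = 0.8611
  r = (-12 - (-4)·0.7688 - (2)·0.8611 - (-2)·-1.1266) / (11) = -1.1727
  s = (-11 - (3)·0.7688 - (-2)·0.8611 - (-2)·-1.1727) / (11) = -1.2663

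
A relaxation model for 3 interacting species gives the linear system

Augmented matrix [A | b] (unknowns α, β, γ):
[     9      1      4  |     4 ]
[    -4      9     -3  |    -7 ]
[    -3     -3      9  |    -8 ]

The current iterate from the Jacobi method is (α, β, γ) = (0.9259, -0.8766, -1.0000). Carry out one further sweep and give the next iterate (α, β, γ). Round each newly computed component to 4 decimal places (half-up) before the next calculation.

One sweep:
  α = (4 - (1)·-0.8766 - (4)·-1.0000) / (9) = 0.9863
  β = (-7 - (-4)·0.9259 - (-3)·-1.0000) / (9) = -0.6996
  γ = (-8 - (-3)·0.9259 - (-3)·-0.8766) / (9) = -0.8725

(0.9863, -0.6996, -0.8725)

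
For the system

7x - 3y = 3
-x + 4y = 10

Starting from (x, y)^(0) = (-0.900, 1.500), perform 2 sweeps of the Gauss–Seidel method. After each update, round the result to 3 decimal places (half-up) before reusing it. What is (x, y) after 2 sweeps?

Iteration 1:
  x = (3 - (-3)·1.500) / (7) = 1.071
  y = (10 - (-1)·1.071) / (4) = 2.768
Iteration 2:
  x = (3 - (-3)·2.768) / (7) = 1.615
  y = (10 - (-1)·1.615) / (4) = 2.904

(1.615, 2.904)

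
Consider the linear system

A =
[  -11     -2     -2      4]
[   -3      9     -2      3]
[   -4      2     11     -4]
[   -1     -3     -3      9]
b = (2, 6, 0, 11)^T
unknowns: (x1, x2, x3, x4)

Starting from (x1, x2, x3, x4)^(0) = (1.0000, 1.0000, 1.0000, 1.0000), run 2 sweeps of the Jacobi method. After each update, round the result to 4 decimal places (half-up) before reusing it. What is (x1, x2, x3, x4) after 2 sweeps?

(0.2847, 0.0606, 0.4995, 1.6802)

Iteration 1:
  x1 = (2 - (-2)·1.0000 - (-2)·1.0000 - (4)·1.0000) / (-11) = -0.1818
  x2 = (6 - (-3)·1.0000 - (-2)·1.0000 - (3)·1.0000) / (9) = 0.8889
  x3 = (0 - (-4)·1.0000 - (2)·1.0000 - (-4)·1.0000) / (11) = 0.5455
  x4 = (11 - (-1)·1.0000 - (-3)·1.0000 - (-3)·1.0000) / (9) = 2.0000
Iteration 2:
  x1 = (2 - (-2)·0.8889 - (-2)·0.5455 - (4)·2.0000) / (-11) = 0.2847
  x2 = (6 - (-3)·-0.1818 - (-2)·0.5455 - (3)·2.0000) / (9) = 0.0606
  x3 = (0 - (-4)·-0.1818 - (2)·0.8889 - (-4)·2.0000) / (11) = 0.4995
  x4 = (11 - (-1)·-0.1818 - (-3)·0.8889 - (-3)·0.5455) / (9) = 1.6802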